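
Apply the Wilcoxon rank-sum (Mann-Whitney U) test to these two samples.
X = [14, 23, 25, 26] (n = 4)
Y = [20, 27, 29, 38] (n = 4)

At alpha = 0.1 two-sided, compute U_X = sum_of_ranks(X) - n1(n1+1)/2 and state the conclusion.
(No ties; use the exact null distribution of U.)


Step 1: Combine and sort all 8 observations; assign midranks.
sorted (value, group): (14,X), (20,Y), (23,X), (25,X), (26,X), (27,Y), (29,Y), (38,Y)
ranks: 14->1, 20->2, 23->3, 25->4, 26->5, 27->6, 29->7, 38->8
Step 2: Rank sum for X: R1 = 1 + 3 + 4 + 5 = 13.
Step 3: U_X = R1 - n1(n1+1)/2 = 13 - 4*5/2 = 13 - 10 = 3.
       U_Y = n1*n2 - U_X = 16 - 3 = 13.
Step 4: No ties, so the exact null distribution of U (based on enumerating the C(8,4) = 70 equally likely rank assignments) gives the two-sided p-value.
Step 5: p-value = 0.200000; compare to alpha = 0.1. fail to reject H0.

U_X = 3, p = 0.200000, fail to reject H0 at alpha = 0.1.


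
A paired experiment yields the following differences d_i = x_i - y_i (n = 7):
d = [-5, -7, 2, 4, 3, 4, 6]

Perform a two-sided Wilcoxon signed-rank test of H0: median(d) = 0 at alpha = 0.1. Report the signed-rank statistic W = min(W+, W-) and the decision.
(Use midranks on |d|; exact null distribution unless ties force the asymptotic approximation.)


Step 1: Drop any zero differences (none here) and take |d_i|.
|d| = [5, 7, 2, 4, 3, 4, 6]
Step 2: Midrank |d_i| (ties get averaged ranks).
ranks: |5|->5, |7|->7, |2|->1, |4|->3.5, |3|->2, |4|->3.5, |6|->6
Step 3: Attach original signs; sum ranks with positive sign and with negative sign.
W+ = 1 + 3.5 + 2 + 3.5 + 6 = 16
W- = 5 + 7 = 12
(Check: W+ + W- = 28 should equal n(n+1)/2 = 28.)
Step 4: Test statistic W = min(W+, W-) = 12.
Step 5: Ties in |d|, so use the tie-corrected normal approximation.
        E[W] = n(n+1)/4 = 7*8/4 = 14.
        Tie groups: |d|=4 (t=2); sum(t^3 - t) = 6.
        Var[W] = n(n+1)(2n+1)/24 - sum(t^3-t)/48 = 840/24 - 6/48 = 34.875.
        z = (W - E[W]) / sqrt(Var[W]) = (12 - 14) / 5.9055 = -0.3387.
        Two-sided p = 2*Phi(z) = 0.734861.
Step 6: alpha = 0.1. fail to reject H0.

W+ = 16, W- = 12, W = min = 12, p = 0.734861, fail to reject H0.


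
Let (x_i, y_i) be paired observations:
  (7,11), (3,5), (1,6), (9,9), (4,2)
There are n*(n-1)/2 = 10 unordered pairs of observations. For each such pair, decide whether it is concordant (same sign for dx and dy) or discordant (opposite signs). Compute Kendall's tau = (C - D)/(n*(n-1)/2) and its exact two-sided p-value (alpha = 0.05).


Step 1: Enumerate the 10 unordered pairs (i,j) with i<j and classify each by sign(x_j-x_i) * sign(y_j-y_i).
  (1,2):dx=-4,dy=-6->C; (1,3):dx=-6,dy=-5->C; (1,4):dx=+2,dy=-2->D; (1,5):dx=-3,dy=-9->C
  (2,3):dx=-2,dy=+1->D; (2,4):dx=+6,dy=+4->C; (2,5):dx=+1,dy=-3->D; (3,4):dx=+8,dy=+3->C
  (3,5):dx=+3,dy=-4->D; (4,5):dx=-5,dy=-7->C
Step 2: C = 6, D = 4, total pairs = 10.
Step 3: tau = (C - D)/(n(n-1)/2) = (6 - 4)/10 = 0.200000.
Step 4: Exact two-sided p-value (enumerate n! = 120 permutations of y under H0): p = 0.816667.
Step 5: alpha = 0.05. fail to reject H0.

tau_b = 0.2000 (C=6, D=4), p = 0.816667, fail to reject H0.


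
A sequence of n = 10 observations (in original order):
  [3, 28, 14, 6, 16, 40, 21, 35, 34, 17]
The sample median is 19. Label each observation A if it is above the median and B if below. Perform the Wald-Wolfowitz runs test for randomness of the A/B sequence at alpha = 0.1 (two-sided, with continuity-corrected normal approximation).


Step 1: Compute median = 19; label A = above, B = below.
Labels in order: BABBBAAAAB  (n_A = 5, n_B = 5)
Step 2: Count runs R = 5.
Step 3: Under H0 (random ordering), E[R] = 2*n_A*n_B/(n_A+n_B) + 1 = 2*5*5/10 + 1 = 6.0000.
        Var[R] = 2*n_A*n_B*(2*n_A*n_B - n_A - n_B) / ((n_A+n_B)^2 * (n_A+n_B-1)) = 2000/900 = 2.2222.
        SD[R] = 1.4907.
Step 4: Continuity-corrected z = (R + 0.5 - E[R]) / SD[R] = (5 + 0.5 - 6.0000) / 1.4907 = -0.3354.
Step 5: Two-sided p-value via normal approximation = 2*(1 - Phi(|z|)) = 0.737316.
Step 6: alpha = 0.1. fail to reject H0.

R = 5, z = -0.3354, p = 0.737316, fail to reject H0.


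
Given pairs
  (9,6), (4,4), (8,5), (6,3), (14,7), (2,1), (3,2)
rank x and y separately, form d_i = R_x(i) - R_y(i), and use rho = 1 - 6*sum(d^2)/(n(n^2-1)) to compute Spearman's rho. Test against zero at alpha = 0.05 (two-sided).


Step 1: Rank x and y separately (midranks; no ties here).
rank(x): 9->6, 4->3, 8->5, 6->4, 14->7, 2->1, 3->2
rank(y): 6->6, 4->4, 5->5, 3->3, 7->7, 1->1, 2->2
Step 2: d_i = R_x(i) - R_y(i); compute d_i^2.
  (6-6)^2=0, (3-4)^2=1, (5-5)^2=0, (4-3)^2=1, (7-7)^2=0, (1-1)^2=0, (2-2)^2=0
sum(d^2) = 2.
Step 3: rho = 1 - 6*2 / (7*(7^2 - 1)) = 1 - 12/336 = 0.964286.
Step 4: Under H0, t = rho * sqrt((n-2)/(1-rho^2)) = 8.1408 ~ t(5).
Step 5: Two-sided p-value from the t-distribution with 5 df = 0.000454.
Step 6: alpha = 0.05. reject H0.

rho = 0.9643, p = 0.000454, reject H0 at alpha = 0.05.


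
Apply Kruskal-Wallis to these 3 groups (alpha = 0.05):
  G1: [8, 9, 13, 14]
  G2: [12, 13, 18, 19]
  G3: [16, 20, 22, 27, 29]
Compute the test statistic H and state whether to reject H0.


Step 1: Combine all N = 13 observations and assign midranks.
sorted (value, group, rank): (8,G1,1), (9,G1,2), (12,G2,3), (13,G1,4.5), (13,G2,4.5), (14,G1,6), (16,G3,7), (18,G2,8), (19,G2,9), (20,G3,10), (22,G3,11), (27,G3,12), (29,G3,13)
Step 2: Sum ranks within each group.
R_1 = 13.5 (n_1 = 4)
R_2 = 24.5 (n_2 = 4)
R_3 = 53 (n_3 = 5)
Step 3: H = 12/(N(N+1)) * sum(R_i^2/n_i) - 3(N+1)
     = 12/(13*14) * (13.5^2/4 + 24.5^2/4 + 53^2/5) - 3*14
     = 0.065934 * 757.425 - 42
     = 7.940110.
Step 4: Ties present; correction factor C = 1 - 6/(13^3 - 13) = 0.997253. Corrected H = 7.940110 / 0.997253 = 7.961983.
Step 5: Under H0, H ~ chi^2(2); p-value = 0.018667.
Step 6: alpha = 0.05. reject H0.

H = 7.9620, df = 2, p = 0.018667, reject H0.


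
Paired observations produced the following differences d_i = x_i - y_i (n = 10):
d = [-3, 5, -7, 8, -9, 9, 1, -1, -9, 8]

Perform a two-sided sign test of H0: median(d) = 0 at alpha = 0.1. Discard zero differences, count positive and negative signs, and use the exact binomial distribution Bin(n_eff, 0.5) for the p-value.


Step 1: Discard zero differences. Original n = 10; n_eff = number of nonzero differences = 10.
Nonzero differences (with sign): -3, +5, -7, +8, -9, +9, +1, -1, -9, +8
Step 2: Count signs: positive = 5, negative = 5.
Step 3: Under H0: P(positive) = 0.5, so the number of positives S ~ Bin(10, 0.5).
Step 4: Two-sided exact p-value = sum of Bin(10,0.5) probabilities at or below the observed probability = 1.000000.
Step 5: alpha = 0.1. fail to reject H0.

n_eff = 10, pos = 5, neg = 5, p = 1.000000, fail to reject H0.


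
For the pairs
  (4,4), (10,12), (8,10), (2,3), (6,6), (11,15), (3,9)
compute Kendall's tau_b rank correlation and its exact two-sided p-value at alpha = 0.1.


Step 1: Enumerate the 21 unordered pairs (i,j) with i<j and classify each by sign(x_j-x_i) * sign(y_j-y_i).
  (1,2):dx=+6,dy=+8->C; (1,3):dx=+4,dy=+6->C; (1,4):dx=-2,dy=-1->C; (1,5):dx=+2,dy=+2->C
  (1,6):dx=+7,dy=+11->C; (1,7):dx=-1,dy=+5->D; (2,3):dx=-2,dy=-2->C; (2,4):dx=-8,dy=-9->C
  (2,5):dx=-4,dy=-6->C; (2,6):dx=+1,dy=+3->C; (2,7):dx=-7,dy=-3->C; (3,4):dx=-6,dy=-7->C
  (3,5):dx=-2,dy=-4->C; (3,6):dx=+3,dy=+5->C; (3,7):dx=-5,dy=-1->C; (4,5):dx=+4,dy=+3->C
  (4,6):dx=+9,dy=+12->C; (4,7):dx=+1,dy=+6->C; (5,6):dx=+5,dy=+9->C; (5,7):dx=-3,dy=+3->D
  (6,7):dx=-8,dy=-6->C
Step 2: C = 19, D = 2, total pairs = 21.
Step 3: tau = (C - D)/(n(n-1)/2) = (19 - 2)/21 = 0.809524.
Step 4: Exact two-sided p-value (enumerate n! = 5040 permutations of y under H0): p = 0.010714.
Step 5: alpha = 0.1. reject H0.

tau_b = 0.8095 (C=19, D=2), p = 0.010714, reject H0.


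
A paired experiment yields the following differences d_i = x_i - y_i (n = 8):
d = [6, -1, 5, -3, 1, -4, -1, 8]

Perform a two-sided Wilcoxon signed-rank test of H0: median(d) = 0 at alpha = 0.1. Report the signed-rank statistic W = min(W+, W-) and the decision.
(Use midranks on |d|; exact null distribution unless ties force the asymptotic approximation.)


Step 1: Drop any zero differences (none here) and take |d_i|.
|d| = [6, 1, 5, 3, 1, 4, 1, 8]
Step 2: Midrank |d_i| (ties get averaged ranks).
ranks: |6|->7, |1|->2, |5|->6, |3|->4, |1|->2, |4|->5, |1|->2, |8|->8
Step 3: Attach original signs; sum ranks with positive sign and with negative sign.
W+ = 7 + 6 + 2 + 8 = 23
W- = 2 + 4 + 5 + 2 = 13
(Check: W+ + W- = 36 should equal n(n+1)/2 = 36.)
Step 4: Test statistic W = min(W+, W-) = 13.
Step 5: Ties in |d|, so use the tie-corrected normal approximation.
        E[W] = n(n+1)/4 = 8*9/4 = 18.
        Tie groups: |d|=1 (t=3); sum(t^3 - t) = 24.
        Var[W] = n(n+1)(2n+1)/24 - sum(t^3-t)/48 = 1224/24 - 24/48 = 50.5.
        z = (W - E[W]) / sqrt(Var[W]) = (13 - 18) / 7.1063 = -0.7036.
        Two-sided p = 2*Phi(z) = 0.481683.
Step 6: alpha = 0.1. fail to reject H0.

W+ = 23, W- = 13, W = min = 13, p = 0.481683, fail to reject H0.


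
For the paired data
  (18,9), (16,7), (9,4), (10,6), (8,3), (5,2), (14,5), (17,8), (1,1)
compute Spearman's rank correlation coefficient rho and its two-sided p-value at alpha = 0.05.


Step 1: Rank x and y separately (midranks; no ties here).
rank(x): 18->9, 16->7, 9->4, 10->5, 8->3, 5->2, 14->6, 17->8, 1->1
rank(y): 9->9, 7->7, 4->4, 6->6, 3->3, 2->2, 5->5, 8->8, 1->1
Step 2: d_i = R_x(i) - R_y(i); compute d_i^2.
  (9-9)^2=0, (7-7)^2=0, (4-4)^2=0, (5-6)^2=1, (3-3)^2=0, (2-2)^2=0, (6-5)^2=1, (8-8)^2=0, (1-1)^2=0
sum(d^2) = 2.
Step 3: rho = 1 - 6*2 / (9*(9^2 - 1)) = 1 - 12/720 = 0.983333.
Step 4: Under H0, t = rho * sqrt((n-2)/(1-rho^2)) = 14.3096 ~ t(7).
Step 5: Two-sided p-value from the t-distribution with 7 df = 0.000002.
Step 6: alpha = 0.05. reject H0.

rho = 0.9833, p = 0.000002, reject H0 at alpha = 0.05.


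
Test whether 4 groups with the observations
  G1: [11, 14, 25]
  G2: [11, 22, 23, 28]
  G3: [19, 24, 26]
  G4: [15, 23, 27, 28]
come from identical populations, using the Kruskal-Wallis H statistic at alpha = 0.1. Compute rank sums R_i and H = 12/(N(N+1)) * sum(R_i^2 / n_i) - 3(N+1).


Step 1: Combine all N = 14 observations and assign midranks.
sorted (value, group, rank): (11,G1,1.5), (11,G2,1.5), (14,G1,3), (15,G4,4), (19,G3,5), (22,G2,6), (23,G2,7.5), (23,G4,7.5), (24,G3,9), (25,G1,10), (26,G3,11), (27,G4,12), (28,G2,13.5), (28,G4,13.5)
Step 2: Sum ranks within each group.
R_1 = 14.5 (n_1 = 3)
R_2 = 28.5 (n_2 = 4)
R_3 = 25 (n_3 = 3)
R_4 = 37 (n_4 = 4)
Step 3: H = 12/(N(N+1)) * sum(R_i^2/n_i) - 3(N+1)
     = 12/(14*15) * (14.5^2/3 + 28.5^2/4 + 25^2/3 + 37^2/4) - 3*15
     = 0.057143 * 823.729 - 45
     = 2.070238.
Step 4: Ties present; correction factor C = 1 - 18/(14^3 - 14) = 0.993407. Corrected H = 2.070238 / 0.993407 = 2.083979.
Step 5: Under H0, H ~ chi^2(3); p-value = 0.555161.
Step 6: alpha = 0.1. fail to reject H0.

H = 2.0840, df = 3, p = 0.555161, fail to reject H0.


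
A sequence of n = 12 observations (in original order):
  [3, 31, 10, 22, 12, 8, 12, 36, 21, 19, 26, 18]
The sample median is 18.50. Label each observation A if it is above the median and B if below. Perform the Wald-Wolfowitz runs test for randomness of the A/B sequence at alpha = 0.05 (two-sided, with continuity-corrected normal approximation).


Step 1: Compute median = 18.50; label A = above, B = below.
Labels in order: BABABBBAAAAB  (n_A = 6, n_B = 6)
Step 2: Count runs R = 7.
Step 3: Under H0 (random ordering), E[R] = 2*n_A*n_B/(n_A+n_B) + 1 = 2*6*6/12 + 1 = 7.0000.
        Var[R] = 2*n_A*n_B*(2*n_A*n_B - n_A - n_B) / ((n_A+n_B)^2 * (n_A+n_B-1)) = 4320/1584 = 2.7273.
        SD[R] = 1.6514.
Step 4: R = E[R], so z = 0 with no continuity correction.
Step 5: Two-sided p-value via normal approximation = 2*(1 - Phi(|z|)) = 1.000000.
Step 6: alpha = 0.05. fail to reject H0.

R = 7, z = 0.0000, p = 1.000000, fail to reject H0.


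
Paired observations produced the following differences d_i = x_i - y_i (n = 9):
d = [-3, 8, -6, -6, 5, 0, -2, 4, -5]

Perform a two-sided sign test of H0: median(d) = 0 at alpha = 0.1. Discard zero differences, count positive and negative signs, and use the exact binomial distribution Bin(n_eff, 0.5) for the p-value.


Step 1: Discard zero differences. Original n = 9; n_eff = number of nonzero differences = 8.
Nonzero differences (with sign): -3, +8, -6, -6, +5, -2, +4, -5
Step 2: Count signs: positive = 3, negative = 5.
Step 3: Under H0: P(positive) = 0.5, so the number of positives S ~ Bin(8, 0.5).
Step 4: Two-sided exact p-value = sum of Bin(8,0.5) probabilities at or below the observed probability = 0.726562.
Step 5: alpha = 0.1. fail to reject H0.

n_eff = 8, pos = 3, neg = 5, p = 0.726562, fail to reject H0.


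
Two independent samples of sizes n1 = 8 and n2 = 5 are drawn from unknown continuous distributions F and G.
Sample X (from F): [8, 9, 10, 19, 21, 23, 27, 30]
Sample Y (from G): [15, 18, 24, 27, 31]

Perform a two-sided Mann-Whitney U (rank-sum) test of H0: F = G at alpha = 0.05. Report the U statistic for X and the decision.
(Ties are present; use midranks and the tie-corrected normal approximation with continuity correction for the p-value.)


Step 1: Combine and sort all 13 observations; assign midranks.
sorted (value, group): (8,X), (9,X), (10,X), (15,Y), (18,Y), (19,X), (21,X), (23,X), (24,Y), (27,X), (27,Y), (30,X), (31,Y)
ranks: 8->1, 9->2, 10->3, 15->4, 18->5, 19->6, 21->7, 23->8, 24->9, 27->10.5, 27->10.5, 30->12, 31->13
Step 2: Rank sum for X: R1 = 1 + 2 + 3 + 6 + 7 + 8 + 10.5 + 12 = 49.5.
Step 3: U_X = R1 - n1(n1+1)/2 = 49.5 - 8*9/2 = 49.5 - 36 = 13.5.
       U_Y = n1*n2 - U_X = 40 - 13.5 = 26.5.
Step 4: Ties are present, so use the tie-corrected normal approximation (with continuity correction) for the p-value.
Step 5: p-value = 0.379120; compare to alpha = 0.05. fail to reject H0.

U_X = 13.5, p = 0.379120, fail to reject H0 at alpha = 0.05.


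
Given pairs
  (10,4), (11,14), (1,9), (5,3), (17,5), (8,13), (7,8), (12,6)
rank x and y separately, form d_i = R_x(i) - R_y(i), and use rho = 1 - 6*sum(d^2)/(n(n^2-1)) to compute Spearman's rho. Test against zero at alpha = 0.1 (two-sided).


Step 1: Rank x and y separately (midranks; no ties here).
rank(x): 10->5, 11->6, 1->1, 5->2, 17->8, 8->4, 7->3, 12->7
rank(y): 4->2, 14->8, 9->6, 3->1, 5->3, 13->7, 8->5, 6->4
Step 2: d_i = R_x(i) - R_y(i); compute d_i^2.
  (5-2)^2=9, (6-8)^2=4, (1-6)^2=25, (2-1)^2=1, (8-3)^2=25, (4-7)^2=9, (3-5)^2=4, (7-4)^2=9
sum(d^2) = 86.
Step 3: rho = 1 - 6*86 / (8*(8^2 - 1)) = 1 - 516/504 = -0.023810.
Step 4: Under H0, t = rho * sqrt((n-2)/(1-rho^2)) = -0.0583 ~ t(6).
Step 5: Two-sided p-value from the t-distribution with 6 df = 0.955374.
Step 6: alpha = 0.1. fail to reject H0.

rho = -0.0238, p = 0.955374, fail to reject H0 at alpha = 0.1.


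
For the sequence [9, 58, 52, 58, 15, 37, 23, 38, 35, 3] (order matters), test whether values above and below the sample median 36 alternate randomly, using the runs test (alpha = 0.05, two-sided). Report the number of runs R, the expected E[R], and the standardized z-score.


Step 1: Compute median = 36; label A = above, B = below.
Labels in order: BAAABABABB  (n_A = 5, n_B = 5)
Step 2: Count runs R = 7.
Step 3: Under H0 (random ordering), E[R] = 2*n_A*n_B/(n_A+n_B) + 1 = 2*5*5/10 + 1 = 6.0000.
        Var[R] = 2*n_A*n_B*(2*n_A*n_B - n_A - n_B) / ((n_A+n_B)^2 * (n_A+n_B-1)) = 2000/900 = 2.2222.
        SD[R] = 1.4907.
Step 4: Continuity-corrected z = (R - 0.5 - E[R]) / SD[R] = (7 - 0.5 - 6.0000) / 1.4907 = 0.3354.
Step 5: Two-sided p-value via normal approximation = 2*(1 - Phi(|z|)) = 0.737316.
Step 6: alpha = 0.05. fail to reject H0.

R = 7, z = 0.3354, p = 0.737316, fail to reject H0.


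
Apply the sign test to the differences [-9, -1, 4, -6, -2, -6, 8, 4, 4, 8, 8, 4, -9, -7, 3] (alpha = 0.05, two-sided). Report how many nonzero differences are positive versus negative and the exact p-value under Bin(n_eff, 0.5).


Step 1: Discard zero differences. Original n = 15; n_eff = number of nonzero differences = 15.
Nonzero differences (with sign): -9, -1, +4, -6, -2, -6, +8, +4, +4, +8, +8, +4, -9, -7, +3
Step 2: Count signs: positive = 8, negative = 7.
Step 3: Under H0: P(positive) = 0.5, so the number of positives S ~ Bin(15, 0.5).
Step 4: Two-sided exact p-value = sum of Bin(15,0.5) probabilities at or below the observed probability = 1.000000.
Step 5: alpha = 0.05. fail to reject H0.

n_eff = 15, pos = 8, neg = 7, p = 1.000000, fail to reject H0.


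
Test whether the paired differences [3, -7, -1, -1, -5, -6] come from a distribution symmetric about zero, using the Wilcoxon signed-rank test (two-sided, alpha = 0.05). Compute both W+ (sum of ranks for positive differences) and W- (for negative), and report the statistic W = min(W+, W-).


Step 1: Drop any zero differences (none here) and take |d_i|.
|d| = [3, 7, 1, 1, 5, 6]
Step 2: Midrank |d_i| (ties get averaged ranks).
ranks: |3|->3, |7|->6, |1|->1.5, |1|->1.5, |5|->4, |6|->5
Step 3: Attach original signs; sum ranks with positive sign and with negative sign.
W+ = 3 = 3
W- = 6 + 1.5 + 1.5 + 4 + 5 = 18
(Check: W+ + W- = 21 should equal n(n+1)/2 = 21.)
Step 4: Test statistic W = min(W+, W-) = 3.
Step 5: Ties in |d|, so use the tie-corrected normal approximation.
        E[W] = n(n+1)/4 = 6*7/4 = 10.5.
        Tie groups: |d|=1 (t=2); sum(t^3 - t) = 6.
        Var[W] = n(n+1)(2n+1)/24 - sum(t^3-t)/48 = 546/24 - 6/48 = 22.625.
        z = (W - E[W]) / sqrt(Var[W]) = (3 - 10.5) / 4.7566 = -1.5768.
        Two-sided p = 2*Phi(z) = 0.114850.
Step 6: alpha = 0.05. fail to reject H0.

W+ = 3, W- = 18, W = min = 3, p = 0.114850, fail to reject H0.


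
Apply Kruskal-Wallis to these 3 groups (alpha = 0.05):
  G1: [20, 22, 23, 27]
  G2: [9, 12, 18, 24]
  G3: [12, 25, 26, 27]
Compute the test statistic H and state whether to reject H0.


Step 1: Combine all N = 12 observations and assign midranks.
sorted (value, group, rank): (9,G2,1), (12,G2,2.5), (12,G3,2.5), (18,G2,4), (20,G1,5), (22,G1,6), (23,G1,7), (24,G2,8), (25,G3,9), (26,G3,10), (27,G1,11.5), (27,G3,11.5)
Step 2: Sum ranks within each group.
R_1 = 29.5 (n_1 = 4)
R_2 = 15.5 (n_2 = 4)
R_3 = 33 (n_3 = 4)
Step 3: H = 12/(N(N+1)) * sum(R_i^2/n_i) - 3(N+1)
     = 12/(12*13) * (29.5^2/4 + 15.5^2/4 + 33^2/4) - 3*13
     = 0.076923 * 549.875 - 39
     = 3.298077.
Step 4: Ties present; correction factor C = 1 - 12/(12^3 - 12) = 0.993007. Corrected H = 3.298077 / 0.993007 = 3.321303.
Step 5: Under H0, H ~ chi^2(2); p-value = 0.190015.
Step 6: alpha = 0.05. fail to reject H0.

H = 3.3213, df = 2, p = 0.190015, fail to reject H0.


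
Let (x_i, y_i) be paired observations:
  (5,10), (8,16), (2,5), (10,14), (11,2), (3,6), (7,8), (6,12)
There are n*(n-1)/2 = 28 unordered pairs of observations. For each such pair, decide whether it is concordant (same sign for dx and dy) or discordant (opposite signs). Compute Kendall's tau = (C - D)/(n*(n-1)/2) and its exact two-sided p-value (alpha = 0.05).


Step 1: Enumerate the 28 unordered pairs (i,j) with i<j and classify each by sign(x_j-x_i) * sign(y_j-y_i).
  (1,2):dx=+3,dy=+6->C; (1,3):dx=-3,dy=-5->C; (1,4):dx=+5,dy=+4->C; (1,5):dx=+6,dy=-8->D
  (1,6):dx=-2,dy=-4->C; (1,7):dx=+2,dy=-2->D; (1,8):dx=+1,dy=+2->C; (2,3):dx=-6,dy=-11->C
  (2,4):dx=+2,dy=-2->D; (2,5):dx=+3,dy=-14->D; (2,6):dx=-5,dy=-10->C; (2,7):dx=-1,dy=-8->C
  (2,8):dx=-2,dy=-4->C; (3,4):dx=+8,dy=+9->C; (3,5):dx=+9,dy=-3->D; (3,6):dx=+1,dy=+1->C
  (3,7):dx=+5,dy=+3->C; (3,8):dx=+4,dy=+7->C; (4,5):dx=+1,dy=-12->D; (4,6):dx=-7,dy=-8->C
  (4,7):dx=-3,dy=-6->C; (4,8):dx=-4,dy=-2->C; (5,6):dx=-8,dy=+4->D; (5,7):dx=-4,dy=+6->D
  (5,8):dx=-5,dy=+10->D; (6,7):dx=+4,dy=+2->C; (6,8):dx=+3,dy=+6->C; (7,8):dx=-1,dy=+4->D
Step 2: C = 18, D = 10, total pairs = 28.
Step 3: tau = (C - D)/(n(n-1)/2) = (18 - 10)/28 = 0.285714.
Step 4: Exact two-sided p-value (enumerate n! = 40320 permutations of y under H0): p = 0.398760.
Step 5: alpha = 0.05. fail to reject H0.

tau_b = 0.2857 (C=18, D=10), p = 0.398760, fail to reject H0.


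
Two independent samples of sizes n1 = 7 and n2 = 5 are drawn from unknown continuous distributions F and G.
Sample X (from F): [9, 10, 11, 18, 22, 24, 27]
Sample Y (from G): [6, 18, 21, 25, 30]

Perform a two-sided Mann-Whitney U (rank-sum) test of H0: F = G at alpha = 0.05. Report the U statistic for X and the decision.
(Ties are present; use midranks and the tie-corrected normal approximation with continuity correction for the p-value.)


Step 1: Combine and sort all 12 observations; assign midranks.
sorted (value, group): (6,Y), (9,X), (10,X), (11,X), (18,X), (18,Y), (21,Y), (22,X), (24,X), (25,Y), (27,X), (30,Y)
ranks: 6->1, 9->2, 10->3, 11->4, 18->5.5, 18->5.5, 21->7, 22->8, 24->9, 25->10, 27->11, 30->12
Step 2: Rank sum for X: R1 = 2 + 3 + 4 + 5.5 + 8 + 9 + 11 = 42.5.
Step 3: U_X = R1 - n1(n1+1)/2 = 42.5 - 7*8/2 = 42.5 - 28 = 14.5.
       U_Y = n1*n2 - U_X = 35 - 14.5 = 20.5.
Step 4: Ties are present, so use the tie-corrected normal approximation (with continuity correction) for the p-value.
Step 5: p-value = 0.684221; compare to alpha = 0.05. fail to reject H0.

U_X = 14.5, p = 0.684221, fail to reject H0 at alpha = 0.05.


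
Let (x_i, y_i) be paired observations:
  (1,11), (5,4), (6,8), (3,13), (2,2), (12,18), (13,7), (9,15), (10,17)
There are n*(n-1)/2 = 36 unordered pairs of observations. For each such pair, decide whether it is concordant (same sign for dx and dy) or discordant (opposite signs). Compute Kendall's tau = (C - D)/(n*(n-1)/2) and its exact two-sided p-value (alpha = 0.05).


Step 1: Enumerate the 36 unordered pairs (i,j) with i<j and classify each by sign(x_j-x_i) * sign(y_j-y_i).
  (1,2):dx=+4,dy=-7->D; (1,3):dx=+5,dy=-3->D; (1,4):dx=+2,dy=+2->C; (1,5):dx=+1,dy=-9->D
  (1,6):dx=+11,dy=+7->C; (1,7):dx=+12,dy=-4->D; (1,8):dx=+8,dy=+4->C; (1,9):dx=+9,dy=+6->C
  (2,3):dx=+1,dy=+4->C; (2,4):dx=-2,dy=+9->D; (2,5):dx=-3,dy=-2->C; (2,6):dx=+7,dy=+14->C
  (2,7):dx=+8,dy=+3->C; (2,8):dx=+4,dy=+11->C; (2,9):dx=+5,dy=+13->C; (3,4):dx=-3,dy=+5->D
  (3,5):dx=-4,dy=-6->C; (3,6):dx=+6,dy=+10->C; (3,7):dx=+7,dy=-1->D; (3,8):dx=+3,dy=+7->C
  (3,9):dx=+4,dy=+9->C; (4,5):dx=-1,dy=-11->C; (4,6):dx=+9,dy=+5->C; (4,7):dx=+10,dy=-6->D
  (4,8):dx=+6,dy=+2->C; (4,9):dx=+7,dy=+4->C; (5,6):dx=+10,dy=+16->C; (5,7):dx=+11,dy=+5->C
  (5,8):dx=+7,dy=+13->C; (5,9):dx=+8,dy=+15->C; (6,7):dx=+1,dy=-11->D; (6,8):dx=-3,dy=-3->C
  (6,9):dx=-2,dy=-1->C; (7,8):dx=-4,dy=+8->D; (7,9):dx=-3,dy=+10->D; (8,9):dx=+1,dy=+2->C
Step 2: C = 25, D = 11, total pairs = 36.
Step 3: tau = (C - D)/(n(n-1)/2) = (25 - 11)/36 = 0.388889.
Step 4: Exact two-sided p-value (enumerate n! = 362880 permutations of y under H0): p = 0.180181.
Step 5: alpha = 0.05. fail to reject H0.

tau_b = 0.3889 (C=25, D=11), p = 0.180181, fail to reject H0.


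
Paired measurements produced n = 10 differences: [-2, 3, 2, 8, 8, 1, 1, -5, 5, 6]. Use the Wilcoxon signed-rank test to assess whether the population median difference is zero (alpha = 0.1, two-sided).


Step 1: Drop any zero differences (none here) and take |d_i|.
|d| = [2, 3, 2, 8, 8, 1, 1, 5, 5, 6]
Step 2: Midrank |d_i| (ties get averaged ranks).
ranks: |2|->3.5, |3|->5, |2|->3.5, |8|->9.5, |8|->9.5, |1|->1.5, |1|->1.5, |5|->6.5, |5|->6.5, |6|->8
Step 3: Attach original signs; sum ranks with positive sign and with negative sign.
W+ = 5 + 3.5 + 9.5 + 9.5 + 1.5 + 1.5 + 6.5 + 8 = 45
W- = 3.5 + 6.5 = 10
(Check: W+ + W- = 55 should equal n(n+1)/2 = 55.)
Step 4: Test statistic W = min(W+, W-) = 10.
Step 5: Ties in |d|, so use the tie-corrected normal approximation.
        E[W] = n(n+1)/4 = 10*11/4 = 27.5.
        Tie groups: |d|=1 (t=2), |d|=2 (t=2), |d|=5 (t=2), |d|=8 (t=2); sum(t^3 - t) = 24.
        Var[W] = n(n+1)(2n+1)/24 - sum(t^3-t)/48 = 2310/24 - 24/48 = 95.75.
        z = (W - E[W]) / sqrt(Var[W]) = (10 - 27.5) / 9.7852 = -1.7884.
        Two-sided p = 2*Phi(z) = 0.073709.
Step 6: alpha = 0.1. reject H0.

W+ = 45, W- = 10, W = min = 10, p = 0.073709, reject H0.


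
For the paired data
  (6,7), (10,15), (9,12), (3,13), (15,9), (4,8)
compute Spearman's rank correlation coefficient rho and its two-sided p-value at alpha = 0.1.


Step 1: Rank x and y separately (midranks; no ties here).
rank(x): 6->3, 10->5, 9->4, 3->1, 15->6, 4->2
rank(y): 7->1, 15->6, 12->4, 13->5, 9->3, 8->2
Step 2: d_i = R_x(i) - R_y(i); compute d_i^2.
  (3-1)^2=4, (5-6)^2=1, (4-4)^2=0, (1-5)^2=16, (6-3)^2=9, (2-2)^2=0
sum(d^2) = 30.
Step 3: rho = 1 - 6*30 / (6*(6^2 - 1)) = 1 - 180/210 = 0.142857.
Step 4: Under H0, t = rho * sqrt((n-2)/(1-rho^2)) = 0.2887 ~ t(4).
Step 5: Two-sided p-value from the t-distribution with 4 df = 0.787172.
Step 6: alpha = 0.1. fail to reject H0.

rho = 0.1429, p = 0.787172, fail to reject H0 at alpha = 0.1.


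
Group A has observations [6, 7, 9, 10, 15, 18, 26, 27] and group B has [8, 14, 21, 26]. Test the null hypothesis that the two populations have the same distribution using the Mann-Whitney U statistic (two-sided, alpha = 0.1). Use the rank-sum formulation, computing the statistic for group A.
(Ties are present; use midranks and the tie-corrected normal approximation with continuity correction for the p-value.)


Step 1: Combine and sort all 12 observations; assign midranks.
sorted (value, group): (6,X), (7,X), (8,Y), (9,X), (10,X), (14,Y), (15,X), (18,X), (21,Y), (26,X), (26,Y), (27,X)
ranks: 6->1, 7->2, 8->3, 9->4, 10->5, 14->6, 15->7, 18->8, 21->9, 26->10.5, 26->10.5, 27->12
Step 2: Rank sum for X: R1 = 1 + 2 + 4 + 5 + 7 + 8 + 10.5 + 12 = 49.5.
Step 3: U_X = R1 - n1(n1+1)/2 = 49.5 - 8*9/2 = 49.5 - 36 = 13.5.
       U_Y = n1*n2 - U_X = 32 - 13.5 = 18.5.
Step 4: Ties are present, so use the tie-corrected normal approximation (with continuity correction) for the p-value.
Step 5: p-value = 0.733647; compare to alpha = 0.1. fail to reject H0.

U_X = 13.5, p = 0.733647, fail to reject H0 at alpha = 0.1.


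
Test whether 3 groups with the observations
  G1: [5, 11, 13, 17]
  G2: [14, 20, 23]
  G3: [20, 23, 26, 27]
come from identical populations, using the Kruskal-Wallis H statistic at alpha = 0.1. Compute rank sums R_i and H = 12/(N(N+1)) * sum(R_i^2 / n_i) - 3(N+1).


Step 1: Combine all N = 11 observations and assign midranks.
sorted (value, group, rank): (5,G1,1), (11,G1,2), (13,G1,3), (14,G2,4), (17,G1,5), (20,G2,6.5), (20,G3,6.5), (23,G2,8.5), (23,G3,8.5), (26,G3,10), (27,G3,11)
Step 2: Sum ranks within each group.
R_1 = 11 (n_1 = 4)
R_2 = 19 (n_2 = 3)
R_3 = 36 (n_3 = 4)
Step 3: H = 12/(N(N+1)) * sum(R_i^2/n_i) - 3(N+1)
     = 12/(11*12) * (11^2/4 + 19^2/3 + 36^2/4) - 3*12
     = 0.090909 * 474.583 - 36
     = 7.143939.
Step 4: Ties present; correction factor C = 1 - 12/(11^3 - 11) = 0.990909. Corrected H = 7.143939 / 0.990909 = 7.209480.
Step 5: Under H0, H ~ chi^2(2); p-value = 0.027195.
Step 6: alpha = 0.1. reject H0.

H = 7.2095, df = 2, p = 0.027195, reject H0.


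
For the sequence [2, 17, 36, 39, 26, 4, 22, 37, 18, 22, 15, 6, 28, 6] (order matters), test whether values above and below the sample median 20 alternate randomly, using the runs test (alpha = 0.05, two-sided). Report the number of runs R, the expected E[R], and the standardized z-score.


Step 1: Compute median = 20; label A = above, B = below.
Labels in order: BBAAABAABABBAB  (n_A = 7, n_B = 7)
Step 2: Count runs R = 9.
Step 3: Under H0 (random ordering), E[R] = 2*n_A*n_B/(n_A+n_B) + 1 = 2*7*7/14 + 1 = 8.0000.
        Var[R] = 2*n_A*n_B*(2*n_A*n_B - n_A - n_B) / ((n_A+n_B)^2 * (n_A+n_B-1)) = 8232/2548 = 3.2308.
        SD[R] = 1.7974.
Step 4: Continuity-corrected z = (R - 0.5 - E[R]) / SD[R] = (9 - 0.5 - 8.0000) / 1.7974 = 0.2782.
Step 5: Two-sided p-value via normal approximation = 2*(1 - Phi(|z|)) = 0.780879.
Step 6: alpha = 0.05. fail to reject H0.

R = 9, z = 0.2782, p = 0.780879, fail to reject H0.


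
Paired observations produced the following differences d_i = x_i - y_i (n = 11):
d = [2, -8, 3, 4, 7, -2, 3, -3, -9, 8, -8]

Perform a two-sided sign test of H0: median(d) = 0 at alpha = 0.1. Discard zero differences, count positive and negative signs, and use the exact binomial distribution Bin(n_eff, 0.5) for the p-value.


Step 1: Discard zero differences. Original n = 11; n_eff = number of nonzero differences = 11.
Nonzero differences (with sign): +2, -8, +3, +4, +7, -2, +3, -3, -9, +8, -8
Step 2: Count signs: positive = 6, negative = 5.
Step 3: Under H0: P(positive) = 0.5, so the number of positives S ~ Bin(11, 0.5).
Step 4: Two-sided exact p-value = sum of Bin(11,0.5) probabilities at or below the observed probability = 1.000000.
Step 5: alpha = 0.1. fail to reject H0.

n_eff = 11, pos = 6, neg = 5, p = 1.000000, fail to reject H0.


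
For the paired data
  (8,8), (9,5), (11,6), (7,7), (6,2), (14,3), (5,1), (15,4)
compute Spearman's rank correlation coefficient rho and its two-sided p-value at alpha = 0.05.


Step 1: Rank x and y separately (midranks; no ties here).
rank(x): 8->4, 9->5, 11->6, 7->3, 6->2, 14->7, 5->1, 15->8
rank(y): 8->8, 5->5, 6->6, 7->7, 2->2, 3->3, 1->1, 4->4
Step 2: d_i = R_x(i) - R_y(i); compute d_i^2.
  (4-8)^2=16, (5-5)^2=0, (6-6)^2=0, (3-7)^2=16, (2-2)^2=0, (7-3)^2=16, (1-1)^2=0, (8-4)^2=16
sum(d^2) = 64.
Step 3: rho = 1 - 6*64 / (8*(8^2 - 1)) = 1 - 384/504 = 0.238095.
Step 4: Under H0, t = rho * sqrt((n-2)/(1-rho^2)) = 0.6005 ~ t(6).
Step 5: Two-sided p-value from the t-distribution with 6 df = 0.570156.
Step 6: alpha = 0.05. fail to reject H0.

rho = 0.2381, p = 0.570156, fail to reject H0 at alpha = 0.05.


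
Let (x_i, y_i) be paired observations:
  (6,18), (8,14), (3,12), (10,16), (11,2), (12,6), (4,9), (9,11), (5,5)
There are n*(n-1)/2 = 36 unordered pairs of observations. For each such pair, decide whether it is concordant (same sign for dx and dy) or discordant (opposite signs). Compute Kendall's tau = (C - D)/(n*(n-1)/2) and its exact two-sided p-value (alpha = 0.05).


Step 1: Enumerate the 36 unordered pairs (i,j) with i<j and classify each by sign(x_j-x_i) * sign(y_j-y_i).
  (1,2):dx=+2,dy=-4->D; (1,3):dx=-3,dy=-6->C; (1,4):dx=+4,dy=-2->D; (1,5):dx=+5,dy=-16->D
  (1,6):dx=+6,dy=-12->D; (1,7):dx=-2,dy=-9->C; (1,8):dx=+3,dy=-7->D; (1,9):dx=-1,dy=-13->C
  (2,3):dx=-5,dy=-2->C; (2,4):dx=+2,dy=+2->C; (2,5):dx=+3,dy=-12->D; (2,6):dx=+4,dy=-8->D
  (2,7):dx=-4,dy=-5->C; (2,8):dx=+1,dy=-3->D; (2,9):dx=-3,dy=-9->C; (3,4):dx=+7,dy=+4->C
  (3,5):dx=+8,dy=-10->D; (3,6):dx=+9,dy=-6->D; (3,7):dx=+1,dy=-3->D; (3,8):dx=+6,dy=-1->D
  (3,9):dx=+2,dy=-7->D; (4,5):dx=+1,dy=-14->D; (4,6):dx=+2,dy=-10->D; (4,7):dx=-6,dy=-7->C
  (4,8):dx=-1,dy=-5->C; (4,9):dx=-5,dy=-11->C; (5,6):dx=+1,dy=+4->C; (5,7):dx=-7,dy=+7->D
  (5,8):dx=-2,dy=+9->D; (5,9):dx=-6,dy=+3->D; (6,7):dx=-8,dy=+3->D; (6,8):dx=-3,dy=+5->D
  (6,9):dx=-7,dy=-1->C; (7,8):dx=+5,dy=+2->C; (7,9):dx=+1,dy=-4->D; (8,9):dx=-4,dy=-6->C
Step 2: C = 15, D = 21, total pairs = 36.
Step 3: tau = (C - D)/(n(n-1)/2) = (15 - 21)/36 = -0.166667.
Step 4: Exact two-sided p-value (enumerate n! = 362880 permutations of y under H0): p = 0.612202.
Step 5: alpha = 0.05. fail to reject H0.

tau_b = -0.1667 (C=15, D=21), p = 0.612202, fail to reject H0.


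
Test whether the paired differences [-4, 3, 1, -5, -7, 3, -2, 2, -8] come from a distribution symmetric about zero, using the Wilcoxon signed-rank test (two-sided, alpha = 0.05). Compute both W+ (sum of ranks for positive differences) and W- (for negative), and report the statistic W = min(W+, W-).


Step 1: Drop any zero differences (none here) and take |d_i|.
|d| = [4, 3, 1, 5, 7, 3, 2, 2, 8]
Step 2: Midrank |d_i| (ties get averaged ranks).
ranks: |4|->6, |3|->4.5, |1|->1, |5|->7, |7|->8, |3|->4.5, |2|->2.5, |2|->2.5, |8|->9
Step 3: Attach original signs; sum ranks with positive sign and with negative sign.
W+ = 4.5 + 1 + 4.5 + 2.5 = 12.5
W- = 6 + 7 + 8 + 2.5 + 9 = 32.5
(Check: W+ + W- = 45 should equal n(n+1)/2 = 45.)
Step 4: Test statistic W = min(W+, W-) = 12.5.
Step 5: Ties in |d|, so use the tie-corrected normal approximation.
        E[W] = n(n+1)/4 = 9*10/4 = 22.5.
        Tie groups: |d|=2 (t=2), |d|=3 (t=2); sum(t^3 - t) = 12.
        Var[W] = n(n+1)(2n+1)/24 - sum(t^3-t)/48 = 1710/24 - 12/48 = 71.
        z = (W - E[W]) / sqrt(Var[W]) = (12.5 - 22.5) / 8.4261 = -1.1868.
        Two-sided p = 2*Phi(z) = 0.235314.
Step 6: alpha = 0.05. fail to reject H0.

W+ = 12.5, W- = 32.5, W = min = 12.5, p = 0.235314, fail to reject H0.


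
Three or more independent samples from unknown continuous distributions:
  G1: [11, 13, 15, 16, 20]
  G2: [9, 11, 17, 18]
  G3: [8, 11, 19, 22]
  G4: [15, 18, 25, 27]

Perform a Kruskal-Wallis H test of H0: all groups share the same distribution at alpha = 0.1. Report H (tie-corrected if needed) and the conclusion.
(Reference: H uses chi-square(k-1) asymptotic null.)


Step 1: Combine all N = 17 observations and assign midranks.
sorted (value, group, rank): (8,G3,1), (9,G2,2), (11,G1,4), (11,G2,4), (11,G3,4), (13,G1,6), (15,G1,7.5), (15,G4,7.5), (16,G1,9), (17,G2,10), (18,G2,11.5), (18,G4,11.5), (19,G3,13), (20,G1,14), (22,G3,15), (25,G4,16), (27,G4,17)
Step 2: Sum ranks within each group.
R_1 = 40.5 (n_1 = 5)
R_2 = 27.5 (n_2 = 4)
R_3 = 33 (n_3 = 4)
R_4 = 52 (n_4 = 4)
Step 3: H = 12/(N(N+1)) * sum(R_i^2/n_i) - 3(N+1)
     = 12/(17*18) * (40.5^2/5 + 27.5^2/4 + 33^2/4 + 52^2/4) - 3*18
     = 0.039216 * 1465.36 - 54
     = 3.465196.
Step 4: Ties present; correction factor C = 1 - 36/(17^3 - 17) = 0.992647. Corrected H = 3.465196 / 0.992647 = 3.490864.
Step 5: Under H0, H ~ chi^2(3); p-value = 0.321949.
Step 6: alpha = 0.1. fail to reject H0.

H = 3.4909, df = 3, p = 0.321949, fail to reject H0.


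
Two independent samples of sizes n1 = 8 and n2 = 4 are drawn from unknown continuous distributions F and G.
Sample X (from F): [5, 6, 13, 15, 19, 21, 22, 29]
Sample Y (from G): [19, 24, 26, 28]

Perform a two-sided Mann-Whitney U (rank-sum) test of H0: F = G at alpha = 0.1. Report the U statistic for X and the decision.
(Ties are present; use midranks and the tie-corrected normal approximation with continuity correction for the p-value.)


Step 1: Combine and sort all 12 observations; assign midranks.
sorted (value, group): (5,X), (6,X), (13,X), (15,X), (19,X), (19,Y), (21,X), (22,X), (24,Y), (26,Y), (28,Y), (29,X)
ranks: 5->1, 6->2, 13->3, 15->4, 19->5.5, 19->5.5, 21->7, 22->8, 24->9, 26->10, 28->11, 29->12
Step 2: Rank sum for X: R1 = 1 + 2 + 3 + 4 + 5.5 + 7 + 8 + 12 = 42.5.
Step 3: U_X = R1 - n1(n1+1)/2 = 42.5 - 8*9/2 = 42.5 - 36 = 6.5.
       U_Y = n1*n2 - U_X = 32 - 6.5 = 25.5.
Step 4: Ties are present, so use the tie-corrected normal approximation (with continuity correction) for the p-value.
Step 5: p-value = 0.125707; compare to alpha = 0.1. fail to reject H0.

U_X = 6.5, p = 0.125707, fail to reject H0 at alpha = 0.1.


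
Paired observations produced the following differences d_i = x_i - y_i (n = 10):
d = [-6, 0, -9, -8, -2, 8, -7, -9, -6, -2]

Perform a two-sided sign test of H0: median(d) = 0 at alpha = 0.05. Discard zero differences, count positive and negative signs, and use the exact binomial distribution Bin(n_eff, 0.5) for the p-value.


Step 1: Discard zero differences. Original n = 10; n_eff = number of nonzero differences = 9.
Nonzero differences (with sign): -6, -9, -8, -2, +8, -7, -9, -6, -2
Step 2: Count signs: positive = 1, negative = 8.
Step 3: Under H0: P(positive) = 0.5, so the number of positives S ~ Bin(9, 0.5).
Step 4: Two-sided exact p-value = sum of Bin(9,0.5) probabilities at or below the observed probability = 0.039062.
Step 5: alpha = 0.05. reject H0.

n_eff = 9, pos = 1, neg = 8, p = 0.039062, reject H0.


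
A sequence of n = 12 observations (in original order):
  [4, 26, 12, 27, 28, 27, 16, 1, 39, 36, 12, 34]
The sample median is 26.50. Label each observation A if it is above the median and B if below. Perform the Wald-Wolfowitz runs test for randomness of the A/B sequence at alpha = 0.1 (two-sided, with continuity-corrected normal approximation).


Step 1: Compute median = 26.50; label A = above, B = below.
Labels in order: BBBAAABBAABA  (n_A = 6, n_B = 6)
Step 2: Count runs R = 6.
Step 3: Under H0 (random ordering), E[R] = 2*n_A*n_B/(n_A+n_B) + 1 = 2*6*6/12 + 1 = 7.0000.
        Var[R] = 2*n_A*n_B*(2*n_A*n_B - n_A - n_B) / ((n_A+n_B)^2 * (n_A+n_B-1)) = 4320/1584 = 2.7273.
        SD[R] = 1.6514.
Step 4: Continuity-corrected z = (R + 0.5 - E[R]) / SD[R] = (6 + 0.5 - 7.0000) / 1.6514 = -0.3028.
Step 5: Two-sided p-value via normal approximation = 2*(1 - Phi(|z|)) = 0.762069.
Step 6: alpha = 0.1. fail to reject H0.

R = 6, z = -0.3028, p = 0.762069, fail to reject H0.


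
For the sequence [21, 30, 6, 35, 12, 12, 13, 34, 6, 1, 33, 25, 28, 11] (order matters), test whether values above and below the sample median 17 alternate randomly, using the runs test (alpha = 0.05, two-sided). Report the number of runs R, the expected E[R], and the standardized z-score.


Step 1: Compute median = 17; label A = above, B = below.
Labels in order: AABABBBABBAAAB  (n_A = 7, n_B = 7)
Step 2: Count runs R = 8.
Step 3: Under H0 (random ordering), E[R] = 2*n_A*n_B/(n_A+n_B) + 1 = 2*7*7/14 + 1 = 8.0000.
        Var[R] = 2*n_A*n_B*(2*n_A*n_B - n_A - n_B) / ((n_A+n_B)^2 * (n_A+n_B-1)) = 8232/2548 = 3.2308.
        SD[R] = 1.7974.
Step 4: R = E[R], so z = 0 with no continuity correction.
Step 5: Two-sided p-value via normal approximation = 2*(1 - Phi(|z|)) = 1.000000.
Step 6: alpha = 0.05. fail to reject H0.

R = 8, z = 0.0000, p = 1.000000, fail to reject H0.


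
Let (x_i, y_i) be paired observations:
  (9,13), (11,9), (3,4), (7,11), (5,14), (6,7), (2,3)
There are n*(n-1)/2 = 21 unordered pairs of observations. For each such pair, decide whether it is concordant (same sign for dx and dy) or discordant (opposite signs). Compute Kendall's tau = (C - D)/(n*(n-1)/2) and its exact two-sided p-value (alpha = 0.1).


Step 1: Enumerate the 21 unordered pairs (i,j) with i<j and classify each by sign(x_j-x_i) * sign(y_j-y_i).
  (1,2):dx=+2,dy=-4->D; (1,3):dx=-6,dy=-9->C; (1,4):dx=-2,dy=-2->C; (1,5):dx=-4,dy=+1->D
  (1,6):dx=-3,dy=-6->C; (1,7):dx=-7,dy=-10->C; (2,3):dx=-8,dy=-5->C; (2,4):dx=-4,dy=+2->D
  (2,5):dx=-6,dy=+5->D; (2,6):dx=-5,dy=-2->C; (2,7):dx=-9,dy=-6->C; (3,4):dx=+4,dy=+7->C
  (3,5):dx=+2,dy=+10->C; (3,6):dx=+3,dy=+3->C; (3,7):dx=-1,dy=-1->C; (4,5):dx=-2,dy=+3->D
  (4,6):dx=-1,dy=-4->C; (4,7):dx=-5,dy=-8->C; (5,6):dx=+1,dy=-7->D; (5,7):dx=-3,dy=-11->C
  (6,7):dx=-4,dy=-4->C
Step 2: C = 15, D = 6, total pairs = 21.
Step 3: tau = (C - D)/(n(n-1)/2) = (15 - 6)/21 = 0.428571.
Step 4: Exact two-sided p-value (enumerate n! = 5040 permutations of y under H0): p = 0.238889.
Step 5: alpha = 0.1. fail to reject H0.

tau_b = 0.4286 (C=15, D=6), p = 0.238889, fail to reject H0.


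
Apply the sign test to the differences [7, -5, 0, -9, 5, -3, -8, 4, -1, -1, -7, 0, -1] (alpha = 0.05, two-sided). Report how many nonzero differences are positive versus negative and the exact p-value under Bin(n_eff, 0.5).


Step 1: Discard zero differences. Original n = 13; n_eff = number of nonzero differences = 11.
Nonzero differences (with sign): +7, -5, -9, +5, -3, -8, +4, -1, -1, -7, -1
Step 2: Count signs: positive = 3, negative = 8.
Step 3: Under H0: P(positive) = 0.5, so the number of positives S ~ Bin(11, 0.5).
Step 4: Two-sided exact p-value = sum of Bin(11,0.5) probabilities at or below the observed probability = 0.226562.
Step 5: alpha = 0.05. fail to reject H0.

n_eff = 11, pos = 3, neg = 8, p = 0.226562, fail to reject H0.


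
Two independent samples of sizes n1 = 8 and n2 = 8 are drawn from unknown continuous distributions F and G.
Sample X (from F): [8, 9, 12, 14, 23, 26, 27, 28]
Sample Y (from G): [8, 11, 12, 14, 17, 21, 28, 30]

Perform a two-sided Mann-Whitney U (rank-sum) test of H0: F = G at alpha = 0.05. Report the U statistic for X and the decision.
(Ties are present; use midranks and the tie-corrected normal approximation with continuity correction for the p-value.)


Step 1: Combine and sort all 16 observations; assign midranks.
sorted (value, group): (8,X), (8,Y), (9,X), (11,Y), (12,X), (12,Y), (14,X), (14,Y), (17,Y), (21,Y), (23,X), (26,X), (27,X), (28,X), (28,Y), (30,Y)
ranks: 8->1.5, 8->1.5, 9->3, 11->4, 12->5.5, 12->5.5, 14->7.5, 14->7.5, 17->9, 21->10, 23->11, 26->12, 27->13, 28->14.5, 28->14.5, 30->16
Step 2: Rank sum for X: R1 = 1.5 + 3 + 5.5 + 7.5 + 11 + 12 + 13 + 14.5 = 68.
Step 3: U_X = R1 - n1(n1+1)/2 = 68 - 8*9/2 = 68 - 36 = 32.
       U_Y = n1*n2 - U_X = 64 - 32 = 32.
Step 4: Ties are present, so use the tie-corrected normal approximation (with continuity correction) for the p-value.
Step 5: p-value = 1.000000; compare to alpha = 0.05. fail to reject H0.

U_X = 32, p = 1.000000, fail to reject H0 at alpha = 0.05.
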